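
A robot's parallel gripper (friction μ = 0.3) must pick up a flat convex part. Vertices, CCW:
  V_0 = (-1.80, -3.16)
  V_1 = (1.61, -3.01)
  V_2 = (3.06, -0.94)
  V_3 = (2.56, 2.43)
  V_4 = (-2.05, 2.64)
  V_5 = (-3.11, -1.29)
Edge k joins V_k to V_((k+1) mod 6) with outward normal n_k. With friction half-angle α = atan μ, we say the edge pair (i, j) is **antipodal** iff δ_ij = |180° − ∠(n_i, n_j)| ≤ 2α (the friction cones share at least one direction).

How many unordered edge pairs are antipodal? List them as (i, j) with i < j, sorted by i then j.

α = atan 0.3 = 16.70°;  2α = 33.40°
n_0 = (+0.0439, -0.9990)
n_1 = (+0.8190, -0.5737)
n_2 = (+0.9892, +0.1468)
n_3 = (+0.0455, +0.9990)
n_4 = (-0.9655, +0.2604)
n_5 = (-0.8190, -0.5738)
  (0,1): δ = 127.53°  ·
  (0,2): δ = 84.08°  ·
  (0,3): δ = 5.13°  ✓
  (0,4): δ = 72.39°  ·
  (0,5): δ = 122.49°  ·
  (1,2): δ = 136.55°  ·
  (1,3): δ = 57.60°  ·
  (1,4): δ = 19.92°  ✓
  (1,5): δ = 70.02°  ·
  (2,3): δ = 101.05°  ·
  (2,4): δ = 23.53°  ✓
  (2,5): δ = 26.57°  ✓
  (3,4): δ = 102.49°  ·
  (3,5): δ = 52.38°  ·
  (4,5): δ = 129.89°  ·
antipodal pairs: 4

count = 4; pairs: (0,3), (1,4), (2,4), (2,5)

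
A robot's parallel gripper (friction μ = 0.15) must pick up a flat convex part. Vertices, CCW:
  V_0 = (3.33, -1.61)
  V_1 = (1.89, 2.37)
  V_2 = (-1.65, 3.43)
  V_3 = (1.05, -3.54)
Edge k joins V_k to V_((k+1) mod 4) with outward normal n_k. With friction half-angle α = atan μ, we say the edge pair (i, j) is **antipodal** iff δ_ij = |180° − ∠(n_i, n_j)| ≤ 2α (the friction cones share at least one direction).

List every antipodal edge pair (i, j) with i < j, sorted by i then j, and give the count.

α = atan 0.15 = 8.53°;  2α = 17.06°
n_0 = (+0.9403, +0.3402)
n_1 = (+0.2869, +0.9580)
n_2 = (-0.9325, -0.3612)
n_3 = (+0.6461, -0.7633)
  (0,1): δ = 126.56°  ·
  (0,2): δ = 1.28°  ✓
  (0,3): δ = 110.36°  ·
  (1,2): δ = 52.16°  ·
  (1,3): δ = 56.92°  ·
  (2,3): δ = 70.93°  ·
antipodal pairs: 1

count = 1; pairs: (0,2)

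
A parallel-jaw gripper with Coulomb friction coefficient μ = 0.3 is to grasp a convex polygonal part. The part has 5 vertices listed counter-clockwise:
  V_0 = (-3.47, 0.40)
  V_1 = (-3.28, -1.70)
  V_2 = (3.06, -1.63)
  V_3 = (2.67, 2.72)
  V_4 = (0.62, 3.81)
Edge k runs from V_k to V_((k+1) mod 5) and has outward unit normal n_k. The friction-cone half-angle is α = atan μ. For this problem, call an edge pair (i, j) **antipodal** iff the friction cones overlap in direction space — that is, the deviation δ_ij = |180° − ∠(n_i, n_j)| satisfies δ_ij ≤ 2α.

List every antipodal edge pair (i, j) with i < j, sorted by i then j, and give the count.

count = 2; pairs: (0,2), (1,3)

α = atan 0.3 = 16.70°;  2α = 33.40°
n_0 = (-0.9959, -0.0901)
n_1 = (+0.0110, -0.9999)
n_2 = (+0.9960, +0.0893)
n_3 = (+0.4695, +0.8829)
n_4 = (-0.6404, +0.7681)
  (0,1): δ = 94.54°  ·
  (0,2): δ = 0.05°  ✓
  (0,3): δ = 56.83°  ·
  (0,4): δ = 124.65°  ·
  (1,2): δ = 85.51°  ·
  (1,3): δ = 28.63°  ✓
  (1,4): δ = 39.19°  ·
  (2,3): δ = 123.12°  ·
  (2,4): δ = 55.30°  ·
  (3,4): δ = 112.18°  ·
antipodal pairs: 2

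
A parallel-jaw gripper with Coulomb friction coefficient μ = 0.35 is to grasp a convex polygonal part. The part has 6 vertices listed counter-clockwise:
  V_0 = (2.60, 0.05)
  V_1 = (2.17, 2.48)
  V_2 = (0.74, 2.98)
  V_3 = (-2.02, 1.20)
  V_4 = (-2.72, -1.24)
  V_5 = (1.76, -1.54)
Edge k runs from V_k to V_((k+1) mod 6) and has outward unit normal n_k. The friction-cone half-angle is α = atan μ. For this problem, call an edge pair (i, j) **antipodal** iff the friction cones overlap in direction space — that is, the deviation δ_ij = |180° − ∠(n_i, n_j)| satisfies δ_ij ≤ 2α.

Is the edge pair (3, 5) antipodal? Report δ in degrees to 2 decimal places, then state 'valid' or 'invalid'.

α = atan 0.35 = 19.29°;  2α = 38.58°
edge 3: e_3 = (-0.70, -2.44);  n_3 = (-0.9612, +0.2758)
edge 5: e_5 = (+0.84, +1.59);  n_5 = (+0.8842, -0.4671)
∠(n_3, n_5) = 168.16°
δ = |180° − 168.16°| = 11.84°
11.84° ≤ 2α = 38.58°  →  valid

δ = 11.84°, valid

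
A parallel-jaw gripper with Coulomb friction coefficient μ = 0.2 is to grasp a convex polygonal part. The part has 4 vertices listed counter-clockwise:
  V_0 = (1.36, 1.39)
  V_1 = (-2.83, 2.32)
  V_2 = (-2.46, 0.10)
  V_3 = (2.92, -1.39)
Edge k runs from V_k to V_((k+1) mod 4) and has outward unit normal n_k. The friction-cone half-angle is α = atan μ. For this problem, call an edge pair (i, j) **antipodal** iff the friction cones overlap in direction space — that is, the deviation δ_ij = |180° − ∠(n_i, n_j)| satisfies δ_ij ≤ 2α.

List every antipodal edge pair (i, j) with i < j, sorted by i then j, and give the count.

α = atan 0.2 = 11.31°;  2α = 22.62°
n_0 = (+0.2167, +0.9762)
n_1 = (-0.9864, -0.1644)
n_2 = (-0.2669, -0.9637)
n_3 = (+0.8721, +0.4894)
  (0,1): δ = 68.02°  ·
  (0,2): δ = 2.97°  ✓
  (0,3): δ = 131.81°  ·
  (1,2): δ = 114.94°  ·
  (1,3): δ = 19.84°  ✓
  (2,3): δ = 45.22°  ·
antipodal pairs: 2

count = 2; pairs: (0,2), (1,3)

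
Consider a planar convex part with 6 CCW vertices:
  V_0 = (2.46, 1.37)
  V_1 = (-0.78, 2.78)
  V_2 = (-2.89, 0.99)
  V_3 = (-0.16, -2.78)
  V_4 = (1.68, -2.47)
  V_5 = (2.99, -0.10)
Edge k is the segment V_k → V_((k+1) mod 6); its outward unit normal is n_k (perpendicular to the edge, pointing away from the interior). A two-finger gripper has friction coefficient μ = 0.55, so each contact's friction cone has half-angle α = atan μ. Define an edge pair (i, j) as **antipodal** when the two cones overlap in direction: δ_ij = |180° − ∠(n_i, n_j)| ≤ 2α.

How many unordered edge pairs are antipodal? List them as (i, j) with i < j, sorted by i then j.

count = 5; pairs: (0,2), (0,3), (1,3), (1,4), (2,5)

α = atan 0.55 = 28.81°;  2α = 57.62°
n_0 = (+0.3990, +0.9169)
n_1 = (-0.6469, +0.7626)
n_2 = (-0.8099, -0.5865)
n_3 = (+0.1661, -0.9861)
n_4 = (+0.8752, -0.4838)
n_5 = (+0.9407, +0.3392)
  (0,1): δ = 116.17°  ·
  (0,2): δ = 30.57°  ✓
  (0,3): δ = 33.08°  ✓
  (0,4): δ = 84.59°  ·
  (0,5): δ = 133.34°  ·
  (1,2): δ = 94.40°  ·
  (1,3): δ = 30.75°  ✓
  (1,4): δ = 20.76°  ✓
  (1,5): δ = 69.52°  ·
  (2,3): δ = 116.35°  ·
  (2,4): δ = 64.84°  ·
  (2,5): δ = 16.08°  ✓
  (3,4): δ = 128.49°  ·
  (3,5): δ = 79.74°  ·
  (4,5): δ = 131.24°  ·
antipodal pairs: 5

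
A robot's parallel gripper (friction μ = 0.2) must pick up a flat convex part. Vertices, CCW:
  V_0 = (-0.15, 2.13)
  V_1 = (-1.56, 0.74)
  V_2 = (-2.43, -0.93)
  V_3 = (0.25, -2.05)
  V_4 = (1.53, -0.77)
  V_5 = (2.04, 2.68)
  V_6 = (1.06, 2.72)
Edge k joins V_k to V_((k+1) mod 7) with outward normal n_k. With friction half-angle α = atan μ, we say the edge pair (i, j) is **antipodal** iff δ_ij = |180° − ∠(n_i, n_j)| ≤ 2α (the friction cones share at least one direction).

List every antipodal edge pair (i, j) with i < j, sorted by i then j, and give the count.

count = 5; pairs: (0,3), (1,3), (1,4), (2,5), (3,6)

α = atan 0.2 = 11.31°;  2α = 22.62°
n_0 = (-0.7020, +0.7121)
n_1 = (-0.8869, +0.4620)
n_2 = (-0.3856, -0.9227)
n_3 = (+0.7071, -0.7071)
n_4 = (+0.9892, -0.1462)
n_5 = (+0.0408, +0.9992)
n_6 = (-0.4383, +0.8988)
  (0,1): δ = 162.11°  ·
  (0,2): δ = 67.27°  ·
  (0,3): δ = 0.41°  ✓
  (0,4): δ = 37.00°  ·
  (0,5): δ = 133.07°  ·
  (0,6): δ = 161.40°  ·
  (1,2): δ = 85.16°  ·
  (1,3): δ = 17.48°  ✓
  (1,4): δ = 19.11°  ✓
  (1,5): δ = 115.18°  ·
  (1,6): δ = 143.51°  ·
  (2,3): δ = 112.32°  ·
  (2,4): δ = 75.73°  ·
  (2,5): δ = 20.34°  ✓
  (2,6): δ = 48.67°  ·
  (3,4): δ = 143.41°  ·
  (3,5): δ = 47.34°  ·
  (3,6): δ = 19.01°  ✓
  (4,5): δ = 83.93°  ·
  (4,6): δ = 55.60°  ·
  (5,6): δ = 151.67°  ·
antipodal pairs: 5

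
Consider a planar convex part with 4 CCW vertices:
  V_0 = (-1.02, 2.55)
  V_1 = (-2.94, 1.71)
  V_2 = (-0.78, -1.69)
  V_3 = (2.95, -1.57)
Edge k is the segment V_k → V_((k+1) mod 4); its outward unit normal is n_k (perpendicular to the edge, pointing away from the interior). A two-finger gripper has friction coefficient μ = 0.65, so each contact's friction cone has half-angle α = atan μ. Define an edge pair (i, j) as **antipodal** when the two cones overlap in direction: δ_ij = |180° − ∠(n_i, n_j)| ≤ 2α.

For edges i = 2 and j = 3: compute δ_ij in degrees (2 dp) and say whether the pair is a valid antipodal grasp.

δ = 47.90°, valid

α = atan 0.65 = 33.02°;  2α = 66.05°
edge 2: e_2 = (+3.73, +0.12);  n_2 = (+0.0322, -0.9995)
edge 3: e_3 = (-3.97, +4.12);  n_3 = (+0.7201, +0.6939)
∠(n_2, n_3) = 132.10°
δ = |180° − 132.10°| = 47.90°
47.90° ≤ 2α = 66.05°  →  valid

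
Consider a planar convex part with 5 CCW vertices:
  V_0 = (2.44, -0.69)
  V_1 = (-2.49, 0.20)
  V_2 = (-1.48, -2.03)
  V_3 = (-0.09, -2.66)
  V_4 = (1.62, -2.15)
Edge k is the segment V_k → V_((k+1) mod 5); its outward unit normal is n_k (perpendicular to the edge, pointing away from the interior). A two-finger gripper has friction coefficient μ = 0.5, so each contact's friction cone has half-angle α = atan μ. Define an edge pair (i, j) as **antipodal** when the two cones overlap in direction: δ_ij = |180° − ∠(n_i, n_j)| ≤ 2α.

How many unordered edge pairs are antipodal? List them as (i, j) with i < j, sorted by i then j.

count = 2; pairs: (0,2), (0,3)

α = atan 0.5 = 26.57°;  2α = 53.13°
n_0 = (+0.1777, +0.9841)
n_1 = (-0.9109, -0.4126)
n_2 = (-0.4128, -0.9108)
n_3 = (+0.2858, -0.9583)
n_4 = (+0.8719, -0.4897)
  (0,1): δ = 55.40°  ·
  (0,2): δ = 14.15°  ✓
  (0,3): δ = 26.84°  ✓
  (0,4): δ = 70.91°  ·
  (1,2): δ = 138.75°  ·
  (1,3): δ = 97.76°  ·
  (1,4): δ = 53.69°  ·
  (2,3): δ = 139.01°  ·
  (2,4): δ = 94.94°  ·
  (3,4): δ = 135.93°  ·
antipodal pairs: 2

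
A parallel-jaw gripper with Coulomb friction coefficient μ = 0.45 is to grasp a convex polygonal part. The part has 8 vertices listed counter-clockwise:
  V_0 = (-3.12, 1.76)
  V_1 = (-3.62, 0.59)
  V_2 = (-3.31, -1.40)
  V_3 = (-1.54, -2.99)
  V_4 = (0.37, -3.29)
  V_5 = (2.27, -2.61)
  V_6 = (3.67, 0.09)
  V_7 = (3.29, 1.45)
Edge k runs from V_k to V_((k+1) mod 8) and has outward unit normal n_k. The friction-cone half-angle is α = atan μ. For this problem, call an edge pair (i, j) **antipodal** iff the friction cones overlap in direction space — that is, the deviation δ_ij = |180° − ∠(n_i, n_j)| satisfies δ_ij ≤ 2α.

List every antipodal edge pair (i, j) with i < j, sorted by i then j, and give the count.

count = 9; pairs: (0,4), (0,5), (0,6), (1,5), (1,6), (2,6), (2,7), (3,7), (4,7)

α = atan 0.45 = 24.23°;  2α = 48.46°
n_0 = (-0.9196, +0.3930)
n_1 = (-0.9881, -0.1539)
n_2 = (-0.6683, -0.7439)
n_3 = (-0.1552, -0.9879)
n_4 = (+0.3370, -0.9415)
n_5 = (+0.8878, -0.4603)
n_6 = (+0.9631, +0.2691)
n_7 = (+0.0483, +0.9988)
  (0,1): δ = 148.01°  ·
  (0,2): δ = 108.79°  ·
  (0,3): δ = 75.79°  ·
  (0,4): δ = 47.17°  ✓
  (0,5): δ = 4.27°  ✓
  (0,6): δ = 38.75°  ✓
  (0,7): δ = 110.37°  ·
  (1,2): δ = 140.79°  ·
  (1,3): δ = 107.78°  ·
  (1,4): δ = 79.16°  ·
  (1,5): δ = 36.26°  ✓
  (1,6): δ = 6.76°  ✓
  (1,7): δ = 78.38°  ·
  (2,3): δ = 146.99°  ·
  (2,4): δ = 118.37°  ·
  (2,5): δ = 75.47°  ·
  (2,6): δ = 32.46°  ✓
  (2,7): δ = 39.16°  ✓
  (3,4): δ = 151.38°  ·
  (3,5): δ = 108.48°  ·
  (3,6): δ = 65.46°  ·
  (3,7): δ = 6.16°  ✓
  (4,5): δ = 137.10°  ·
  (4,6): δ = 94.08°  ·
  (4,7): δ = 22.46°  ✓
  (5,6): δ = 136.98°  ·
  (5,7): δ = 65.36°  ·
  (6,7): δ = 108.38°  ·
antipodal pairs: 9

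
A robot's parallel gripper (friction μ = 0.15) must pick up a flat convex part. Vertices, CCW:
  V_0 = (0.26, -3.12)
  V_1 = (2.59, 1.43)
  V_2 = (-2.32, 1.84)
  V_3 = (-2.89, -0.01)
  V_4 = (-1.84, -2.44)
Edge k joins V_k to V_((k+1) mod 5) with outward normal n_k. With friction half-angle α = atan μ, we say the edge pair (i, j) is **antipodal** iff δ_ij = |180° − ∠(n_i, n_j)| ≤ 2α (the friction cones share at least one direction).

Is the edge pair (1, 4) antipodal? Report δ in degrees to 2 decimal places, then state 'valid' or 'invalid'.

α = atan 0.15 = 8.53°;  2α = 17.06°
edge 1: e_1 = (-4.91, +0.41);  n_1 = (+0.0832, +0.9965)
edge 4: e_4 = (+2.10, -0.68);  n_4 = (-0.3081, -0.9514)
∠(n_1, n_4) = 166.83°
δ = |180° − 166.83°| = 13.17°
13.17° ≤ 2α = 17.06°  →  valid

δ = 13.17°, valid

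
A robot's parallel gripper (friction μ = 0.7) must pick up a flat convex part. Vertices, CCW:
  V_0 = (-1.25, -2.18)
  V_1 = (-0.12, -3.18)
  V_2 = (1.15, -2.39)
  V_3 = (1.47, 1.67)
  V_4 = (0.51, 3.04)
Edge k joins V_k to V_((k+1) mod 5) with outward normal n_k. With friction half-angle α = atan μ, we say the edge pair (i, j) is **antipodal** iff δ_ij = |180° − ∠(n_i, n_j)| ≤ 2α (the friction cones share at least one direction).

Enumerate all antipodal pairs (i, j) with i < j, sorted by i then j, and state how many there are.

α = atan 0.7 = 34.99°;  2α = 69.98°
n_0 = (-0.6627, -0.7489)
n_1 = (+0.5282, -0.8491)
n_2 = (+0.9969, -0.0786)
n_3 = (+0.8190, +0.5739)
n_4 = (-0.9476, +0.3195)
  (0,1): δ = 106.61°  ·
  (0,2): δ = 53.00°  ✓
  (0,3): δ = 13.47°  ✓
  (0,4): δ = 112.88°  ·
  (1,2): δ = 126.39°  ·
  (1,3): δ = 86.86°  ·
  (1,4): δ = 39.48°  ✓
  (2,3): δ = 140.47°  ·
  (2,4): δ = 14.13°  ✓
  (3,4): δ = 53.65°  ✓
antipodal pairs: 5

count = 5; pairs: (0,2), (0,3), (1,4), (2,4), (3,4)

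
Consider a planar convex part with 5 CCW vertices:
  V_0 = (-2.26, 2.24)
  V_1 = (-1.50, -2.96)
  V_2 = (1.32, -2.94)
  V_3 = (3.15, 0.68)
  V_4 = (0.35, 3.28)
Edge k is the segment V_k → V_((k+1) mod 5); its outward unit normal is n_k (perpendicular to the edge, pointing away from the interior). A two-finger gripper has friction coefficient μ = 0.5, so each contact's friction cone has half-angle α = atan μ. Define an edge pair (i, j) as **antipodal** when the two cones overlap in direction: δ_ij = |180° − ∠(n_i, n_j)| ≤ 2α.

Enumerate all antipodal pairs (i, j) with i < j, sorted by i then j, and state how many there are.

count = 5; pairs: (0,2), (0,3), (1,3), (1,4), (2,4)

α = atan 0.5 = 26.57°;  2α = 53.13°
n_0 = (-0.9895, -0.1446)
n_1 = (+0.0071, -1.0000)
n_2 = (+0.8924, -0.4512)
n_3 = (+0.6805, +0.7328)
n_4 = (-0.3702, +0.9290)
  (0,1): δ = 97.91°  ·
  (0,2): δ = 35.13°  ✓
  (0,3): δ = 38.81°  ✓
  (0,4): δ = 103.41°  ·
  (1,2): δ = 117.22°  ·
  (1,3): δ = 43.29°  ✓
  (1,4): δ = 21.32°  ✓
  (2,3): δ = 106.06°  ·
  (2,4): δ = 41.46°  ✓
  (3,4): δ = 115.40°  ·
antipodal pairs: 5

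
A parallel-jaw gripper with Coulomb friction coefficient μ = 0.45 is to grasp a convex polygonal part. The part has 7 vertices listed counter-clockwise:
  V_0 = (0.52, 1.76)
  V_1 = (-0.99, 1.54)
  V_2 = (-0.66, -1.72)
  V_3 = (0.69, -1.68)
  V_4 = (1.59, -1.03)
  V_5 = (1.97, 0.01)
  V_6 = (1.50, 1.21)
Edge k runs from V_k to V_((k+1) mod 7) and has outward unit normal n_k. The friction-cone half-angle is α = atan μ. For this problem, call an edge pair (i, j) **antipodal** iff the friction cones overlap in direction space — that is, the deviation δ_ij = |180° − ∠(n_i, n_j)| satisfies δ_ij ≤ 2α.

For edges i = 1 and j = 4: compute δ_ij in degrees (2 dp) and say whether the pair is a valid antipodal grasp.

α = atan 0.45 = 24.23°;  2α = 48.46°
edge 1: e_1 = (+0.33, -3.26);  n_1 = (-0.9949, -0.1007)
edge 4: e_4 = (+0.38, +1.04);  n_4 = (+0.9393, -0.3432)
∠(n_1, n_4) = 154.15°
δ = |180° − 154.15°| = 25.85°
25.85° ≤ 2α = 48.46°  →  valid

δ = 25.85°, valid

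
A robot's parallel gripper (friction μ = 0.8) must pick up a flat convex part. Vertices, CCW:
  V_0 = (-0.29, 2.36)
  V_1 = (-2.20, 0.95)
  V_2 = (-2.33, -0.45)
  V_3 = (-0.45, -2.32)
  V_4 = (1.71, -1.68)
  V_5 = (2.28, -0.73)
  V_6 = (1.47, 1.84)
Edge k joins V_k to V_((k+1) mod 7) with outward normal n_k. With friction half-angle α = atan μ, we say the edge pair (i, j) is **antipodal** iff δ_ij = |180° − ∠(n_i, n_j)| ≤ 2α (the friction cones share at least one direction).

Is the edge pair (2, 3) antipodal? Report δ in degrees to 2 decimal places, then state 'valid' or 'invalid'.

δ = 118.65°, invalid

α = atan 0.8 = 38.66°;  2α = 77.32°
edge 2: e_2 = (+1.88, -1.87);  n_2 = (-0.7052, -0.7090)
edge 3: e_3 = (+2.16, +0.64);  n_3 = (+0.2841, -0.9588)
∠(n_2, n_3) = 61.35°
δ = |180° − 61.35°| = 118.65°
118.65° > 2α = 77.32°  →  invalid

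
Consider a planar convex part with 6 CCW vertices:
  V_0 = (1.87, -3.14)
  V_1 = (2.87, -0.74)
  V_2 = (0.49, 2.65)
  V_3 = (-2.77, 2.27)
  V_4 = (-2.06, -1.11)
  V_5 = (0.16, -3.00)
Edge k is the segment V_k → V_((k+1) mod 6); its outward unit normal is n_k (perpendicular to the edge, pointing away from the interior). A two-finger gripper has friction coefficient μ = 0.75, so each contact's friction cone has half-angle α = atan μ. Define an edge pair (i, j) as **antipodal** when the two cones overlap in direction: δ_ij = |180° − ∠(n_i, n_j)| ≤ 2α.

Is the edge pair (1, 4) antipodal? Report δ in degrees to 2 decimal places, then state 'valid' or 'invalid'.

δ = 14.52°, valid

α = atan 0.75 = 36.87°;  2α = 73.74°
edge 1: e_1 = (-2.38, +3.39);  n_1 = (+0.8184, +0.5746)
edge 4: e_4 = (+2.22, -1.89);  n_4 = (-0.6482, -0.7614)
∠(n_1, n_4) = 165.48°
δ = |180° − 165.48°| = 14.52°
14.52° ≤ 2α = 73.74°  →  valid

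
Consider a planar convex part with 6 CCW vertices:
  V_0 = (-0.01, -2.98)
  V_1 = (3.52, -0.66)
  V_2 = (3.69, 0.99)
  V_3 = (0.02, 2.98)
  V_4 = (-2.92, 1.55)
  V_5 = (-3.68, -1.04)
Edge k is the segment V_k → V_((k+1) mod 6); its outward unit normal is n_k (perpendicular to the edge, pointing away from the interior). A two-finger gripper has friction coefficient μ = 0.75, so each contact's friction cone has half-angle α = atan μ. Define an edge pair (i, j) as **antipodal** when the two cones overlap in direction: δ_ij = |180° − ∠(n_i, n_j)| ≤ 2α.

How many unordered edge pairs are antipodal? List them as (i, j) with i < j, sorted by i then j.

α = atan 0.75 = 36.87°;  2α = 73.74°
n_0 = (+0.5492, -0.8357)
n_1 = (+0.9947, -0.1025)
n_2 = (+0.4767, +0.8791)
n_3 = (-0.4374, +0.8993)
n_4 = (-0.9595, +0.2816)
n_5 = (-0.4673, -0.8841)
  (0,1): δ = 129.20°  ·
  (0,2): δ = 61.78°  ✓
  (0,3): δ = 7.38°  ✓
  (0,4): δ = 40.33°  ✓
  (0,5): δ = 118.82°  ·
  (1,2): δ = 112.59°  ·
  (1,3): δ = 58.18°  ✓
  (1,4): δ = 10.47°  ✓
  (1,5): δ = 68.02°  ✓
  (2,3): δ = 125.59°  ·
  (2,4): δ = 77.89°  ·
  (2,5): δ = 0.61°  ✓
  (3,4): δ = 132.29°  ·
  (3,5): δ = 53.80°  ✓
  (4,5): δ = 101.51°  ·
antipodal pairs: 8

count = 8; pairs: (0,2), (0,3), (0,4), (1,3), (1,4), (1,5), (2,5), (3,5)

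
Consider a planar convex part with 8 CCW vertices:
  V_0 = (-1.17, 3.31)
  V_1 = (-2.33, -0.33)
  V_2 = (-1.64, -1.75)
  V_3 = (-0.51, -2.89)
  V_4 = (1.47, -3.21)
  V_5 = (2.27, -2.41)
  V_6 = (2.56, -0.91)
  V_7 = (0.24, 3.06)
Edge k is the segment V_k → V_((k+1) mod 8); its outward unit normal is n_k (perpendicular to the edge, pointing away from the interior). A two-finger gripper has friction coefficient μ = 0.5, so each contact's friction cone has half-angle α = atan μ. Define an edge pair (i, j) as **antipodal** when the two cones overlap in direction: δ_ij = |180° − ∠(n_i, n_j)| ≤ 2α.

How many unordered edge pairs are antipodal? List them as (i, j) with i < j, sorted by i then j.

count = 9; pairs: (0,4), (0,5), (0,6), (1,5), (1,6), (2,6), (2,7), (3,6), (3,7)

α = atan 0.5 = 26.57°;  2α = 53.13°
n_0 = (-0.9528, +0.3036)
n_1 = (-0.8994, -0.4371)
n_2 = (-0.7102, -0.7040)
n_3 = (-0.1595, -0.9872)
n_4 = (+0.7071, -0.7071)
n_5 = (+0.9818, -0.1898)
n_6 = (+0.8634, +0.5045)
n_7 = (+0.1746, +0.9846)
  (0,1): δ = 136.41°  ·
  (0,2): δ = 117.58°  ·
  (0,3): δ = 81.50°  ·
  (0,4): δ = 27.32°  ✓
  (0,5): δ = 6.73°  ✓
  (0,6): δ = 47.98°  ✓
  (0,7): δ = 97.62°  ·
  (1,2): δ = 161.17°  ·
  (1,3): δ = 125.10°  ·
  (1,4): δ = 70.92°  ·
  (1,5): δ = 36.86°  ✓
  (1,6): δ = 4.39°  ✓
  (1,7): δ = 54.03°  ·
  (2,3): δ = 143.93°  ·
  (2,4): δ = 89.75°  ·
  (2,5): δ = 55.69°  ·
  (2,6): δ = 14.45°  ✓
  (2,7): δ = 35.20°  ✓
  (3,4): δ = 125.82°  ·
  (3,5): δ = 91.76°  ·
  (3,6): δ = 50.52°  ✓
  (3,7): δ = 0.87°  ✓
  (4,5): δ = 145.94°  ·
  (4,6): δ = 104.70°  ·
  (4,7): δ = 55.05°  ·
  (5,6): δ = 138.76°  ·
  (5,7): δ = 89.11°  ·
  (6,7): δ = 130.36°  ·
antipodal pairs: 9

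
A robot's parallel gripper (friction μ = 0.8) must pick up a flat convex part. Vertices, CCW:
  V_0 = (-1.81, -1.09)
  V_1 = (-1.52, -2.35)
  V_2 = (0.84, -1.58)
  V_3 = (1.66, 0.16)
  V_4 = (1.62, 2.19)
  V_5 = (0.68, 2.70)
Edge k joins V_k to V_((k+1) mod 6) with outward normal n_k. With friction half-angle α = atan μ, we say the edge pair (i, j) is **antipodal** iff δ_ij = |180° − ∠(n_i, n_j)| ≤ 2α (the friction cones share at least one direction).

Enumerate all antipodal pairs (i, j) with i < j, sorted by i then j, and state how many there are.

count = 7; pairs: (0,2), (0,3), (0,4), (1,4), (1,5), (2,5), (3,5)

α = atan 0.8 = 38.66°;  2α = 77.32°
n_0 = (-0.9745, -0.2243)
n_1 = (+0.3102, -0.9507)
n_2 = (+0.9046, -0.4263)
n_3 = (+0.9998, +0.0197)
n_4 = (+0.4769, +0.8790)
n_5 = (-0.8358, +0.5491)
  (0,1): δ = 84.89°  ·
  (0,2): δ = 38.19°  ✓
  (0,3): δ = 11.83°  ✓
  (0,4): δ = 48.56°  ✓
  (0,5): δ = 133.73°  ·
  (1,2): δ = 133.30°  ·
  (1,3): δ = 106.94°  ·
  (1,4): δ = 46.55°  ✓
  (1,5): δ = 38.63°  ✓
  (2,3): δ = 153.64°  ·
  (2,4): δ = 93.25°  ·
  (2,5): δ = 8.07°  ✓
  (3,4): δ = 119.61°  ·
  (3,5): δ = 34.43°  ✓
  (4,5): δ = 94.82°  ·
antipodal pairs: 7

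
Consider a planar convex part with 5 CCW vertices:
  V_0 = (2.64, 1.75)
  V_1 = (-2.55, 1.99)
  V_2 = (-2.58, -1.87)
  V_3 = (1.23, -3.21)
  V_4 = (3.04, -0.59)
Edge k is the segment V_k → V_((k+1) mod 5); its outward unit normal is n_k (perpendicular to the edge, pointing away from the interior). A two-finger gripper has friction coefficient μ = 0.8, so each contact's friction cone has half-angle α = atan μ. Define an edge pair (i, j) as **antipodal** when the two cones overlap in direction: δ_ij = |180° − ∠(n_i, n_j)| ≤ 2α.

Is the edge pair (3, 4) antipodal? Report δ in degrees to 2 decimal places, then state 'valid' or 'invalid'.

α = atan 0.8 = 38.66°;  2α = 77.32°
edge 3: e_3 = (+1.81, +2.62);  n_3 = (+0.8228, -0.5684)
edge 4: e_4 = (-0.40, +2.34);  n_4 = (+0.9857, +0.1685)
∠(n_3, n_4) = 44.34°
δ = |180° − 44.34°| = 135.66°
135.66° > 2α = 77.32°  →  invalid

δ = 135.66°, invalid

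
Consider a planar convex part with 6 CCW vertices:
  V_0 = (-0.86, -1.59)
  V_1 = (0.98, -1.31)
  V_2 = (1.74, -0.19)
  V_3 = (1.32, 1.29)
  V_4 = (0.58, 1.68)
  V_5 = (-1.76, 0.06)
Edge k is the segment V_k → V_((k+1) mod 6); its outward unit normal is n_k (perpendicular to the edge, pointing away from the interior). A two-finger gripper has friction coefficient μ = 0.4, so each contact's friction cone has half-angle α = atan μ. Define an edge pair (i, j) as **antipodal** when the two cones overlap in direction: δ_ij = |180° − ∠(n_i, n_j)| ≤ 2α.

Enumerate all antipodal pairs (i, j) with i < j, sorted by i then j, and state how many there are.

count = 5; pairs: (0,3), (0,4), (1,4), (2,5), (3,5)

α = atan 0.4 = 21.80°;  2α = 43.60°
n_0 = (+0.1504, -0.9886)
n_1 = (+0.8275, -0.5615)
n_2 = (+0.9620, +0.2730)
n_3 = (+0.4662, +0.8847)
n_4 = (-0.5692, +0.8222)
n_5 = (-0.8779, -0.4789)
  (0,1): δ = 132.81°  ·
  (0,2): δ = 82.81°  ·
  (0,3): δ = 36.44°  ✓
  (0,4): δ = 26.04°  ✓
  (0,5): δ = 109.96°  ·
  (1,2): δ = 130.00°  ·
  (1,3): δ = 83.63°  ·
  (1,4): δ = 21.15°  ✓
  (1,5): δ = 62.77°  ·
  (2,3): δ = 133.63°  ·
  (2,4): δ = 71.15°  ·
  (2,5): δ = 12.77°  ✓
  (3,4): δ = 117.51°  ·
  (3,5): δ = 33.60°  ✓
  (4,5): δ = 96.08°  ·
antipodal pairs: 5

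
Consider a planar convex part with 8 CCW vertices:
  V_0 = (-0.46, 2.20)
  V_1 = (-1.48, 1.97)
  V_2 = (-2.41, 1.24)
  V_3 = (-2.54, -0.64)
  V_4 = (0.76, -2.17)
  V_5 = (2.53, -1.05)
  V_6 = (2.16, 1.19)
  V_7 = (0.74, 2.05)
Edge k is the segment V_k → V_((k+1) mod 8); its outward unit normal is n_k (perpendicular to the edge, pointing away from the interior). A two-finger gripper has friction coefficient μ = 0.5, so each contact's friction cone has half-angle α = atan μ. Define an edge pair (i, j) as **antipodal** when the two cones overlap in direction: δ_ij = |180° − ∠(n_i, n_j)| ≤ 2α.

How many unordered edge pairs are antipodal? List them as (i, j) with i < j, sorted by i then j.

count = 7; pairs: (0,3), (0,4), (1,4), (2,5), (3,6), (3,7), (4,7)

α = atan 0.5 = 26.57°;  2α = 53.13°
n_0 = (-0.2200, +0.9755)
n_1 = (-0.6174, +0.7866)
n_2 = (-0.9976, +0.0690)
n_3 = (-0.4206, -0.9072)
n_4 = (+0.5347, -0.8450)
n_5 = (+0.9866, +0.1630)
n_6 = (+0.5180, +0.8554)
n_7 = (+0.1240, +0.9923)
  (0,1): δ = 154.58°  ·
  (0,2): δ = 106.66°  ·
  (0,3): δ = 37.58°  ✓
  (0,4): δ = 19.62°  ✓
  (0,5): δ = 86.67°  ·
  (0,6): δ = 136.09°  ·
  (0,7): δ = 160.17°  ·
  (1,2): δ = 132.09°  ·
  (1,3): δ = 63.00°  ·
  (1,4): δ = 5.81°  ✓
  (1,5): δ = 61.25°  ·
  (1,6): δ = 110.67°  ·
  (1,7): δ = 134.74°  ·
  (2,3): δ = 110.92°  ·
  (2,4): δ = 53.72°  ·
  (2,5): δ = 13.33°  ✓
  (2,6): δ = 62.76°  ·
  (2,7): δ = 86.83°  ·
  (3,4): δ = 122.80°  ·
  (3,5): δ = 55.75°  ·
  (3,6): δ = 6.33°  ✓
  (3,7): δ = 17.75°  ✓
  (4,5): δ = 112.94°  ·
  (4,6): δ = 63.52°  ·
  (4,7): δ = 39.45°  ✓
  (5,6): δ = 130.58°  ·
  (5,7): δ = 106.50°  ·
  (6,7): δ = 155.92°  ·
antipodal pairs: 7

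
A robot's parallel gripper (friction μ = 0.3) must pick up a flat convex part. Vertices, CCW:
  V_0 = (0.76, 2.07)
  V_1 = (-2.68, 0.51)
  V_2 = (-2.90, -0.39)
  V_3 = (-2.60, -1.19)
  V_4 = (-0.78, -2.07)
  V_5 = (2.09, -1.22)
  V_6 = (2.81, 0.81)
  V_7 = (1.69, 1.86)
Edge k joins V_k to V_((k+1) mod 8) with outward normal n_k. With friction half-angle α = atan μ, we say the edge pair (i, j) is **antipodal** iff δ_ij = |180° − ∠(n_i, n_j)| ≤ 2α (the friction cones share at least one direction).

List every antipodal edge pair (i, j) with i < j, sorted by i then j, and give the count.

α = atan 0.3 = 16.70°;  2α = 33.40°
n_0 = (-0.4130, +0.9107)
n_1 = (-0.9714, +0.2375)
n_2 = (-0.9363, -0.3511)
n_3 = (-0.4353, -0.9003)
n_4 = (+0.2840, -0.9588)
n_5 = (+0.9425, -0.3343)
n_6 = (+0.6839, +0.7295)
n_7 = (+0.2203, +0.9754)
  (0,1): δ = 128.13°  ·
  (0,2): δ = 93.84°  ·
  (0,3): δ = 50.20°  ·
  (0,4): δ = 7.90°  ✓
  (0,5): δ = 46.08°  ·
  (0,6): δ = 112.45°  ·
  (0,7): δ = 142.88°  ·
  (1,2): δ = 145.71°  ·
  (1,3): δ = 102.07°  ·
  (1,4): δ = 59.77°  ·
  (1,5): δ = 5.79°  ✓
  (1,6): δ = 60.58°  ·
  (1,7): δ = 91.01°  ·
  (2,3): δ = 136.36°  ·
  (2,4): δ = 94.06°  ·
  (2,5): δ = 40.08°  ·
  (2,6): δ = 26.29°  ✓
  (2,7): δ = 56.72°  ·
  (3,4): δ = 137.70°  ·
  (3,5): δ = 83.72°  ·
  (3,6): δ = 17.35°  ✓
  (3,7): δ = 13.08°  ✓
  (4,5): δ = 126.03°  ·
  (4,6): δ = 59.65°  ·
  (4,7): δ = 29.22°  ✓
  (5,6): δ = 113.62°  ·
  (5,7): δ = 83.20°  ·
  (6,7): δ = 149.57°  ·
antipodal pairs: 6

count = 6; pairs: (0,4), (1,5), (2,6), (3,6), (3,7), (4,7)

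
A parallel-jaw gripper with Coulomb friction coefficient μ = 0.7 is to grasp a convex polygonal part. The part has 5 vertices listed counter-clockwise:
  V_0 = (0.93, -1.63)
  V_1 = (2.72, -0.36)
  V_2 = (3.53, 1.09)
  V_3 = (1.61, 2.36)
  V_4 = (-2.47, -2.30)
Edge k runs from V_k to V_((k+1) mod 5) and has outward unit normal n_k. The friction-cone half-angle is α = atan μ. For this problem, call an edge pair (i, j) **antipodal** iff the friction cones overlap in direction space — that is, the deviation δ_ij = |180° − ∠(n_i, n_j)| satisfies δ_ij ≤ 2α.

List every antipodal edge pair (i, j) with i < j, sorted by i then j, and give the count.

count = 5; pairs: (0,2), (0,3), (1,3), (2,4), (3,4)

α = atan 0.7 = 34.99°;  2α = 69.98°
n_0 = (+0.5786, -0.8156)
n_1 = (+0.8730, -0.4877)
n_2 = (+0.5517, +0.8340)
n_3 = (-0.7524, +0.6587)
n_4 = (+0.1933, -0.9811)
  (0,1): δ = 154.54°  ·
  (0,2): δ = 68.84°  ✓
  (0,3): δ = 13.44°  ✓
  (0,4): δ = 155.79°  ·
  (1,2): δ = 94.29°  ·
  (1,3): δ = 12.01°  ✓
  (1,4): δ = 130.34°  ·
  (2,3): δ = 97.72°  ·
  (2,4): δ = 44.63°  ✓
  (3,4): δ = 37.65°  ✓
antipodal pairs: 5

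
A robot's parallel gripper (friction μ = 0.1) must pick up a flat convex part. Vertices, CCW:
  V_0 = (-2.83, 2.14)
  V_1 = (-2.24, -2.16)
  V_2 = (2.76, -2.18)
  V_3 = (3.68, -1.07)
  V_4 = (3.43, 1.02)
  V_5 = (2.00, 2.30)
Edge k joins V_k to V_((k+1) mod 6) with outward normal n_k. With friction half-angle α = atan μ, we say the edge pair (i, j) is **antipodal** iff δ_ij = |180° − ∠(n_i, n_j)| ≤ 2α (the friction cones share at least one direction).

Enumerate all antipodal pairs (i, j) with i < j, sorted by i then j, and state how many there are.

count = 2; pairs: (0,3), (1,5)

α = atan 0.1 = 5.71°;  2α = 11.42°
n_0 = (-0.9907, -0.1359)
n_1 = (-0.0040, -1.0000)
n_2 = (+0.7699, -0.6381)
n_3 = (+0.9929, +0.1188)
n_4 = (+0.6669, +0.7451)
n_5 = (-0.0331, +0.9995)
  (0,1): δ = 98.04°  ·
  (0,2): δ = 47.47°  ·
  (0,3): δ = 0.99°  ✓
  (0,4): δ = 40.36°  ·
  (0,5): δ = 84.08°  ·
  (1,2): δ = 129.42°  ·
  (1,3): δ = 82.95°  ·
  (1,4): δ = 41.60°  ·
  (1,5): δ = 2.13°  ✓
  (2,3): δ = 133.53°  ·
  (2,4): δ = 92.18°  ·
  (2,5): δ = 48.45°  ·
  (3,4): δ = 138.65°  ·
  (3,5): δ = 94.92°  ·
  (4,5): δ = 136.27°  ·
antipodal pairs: 2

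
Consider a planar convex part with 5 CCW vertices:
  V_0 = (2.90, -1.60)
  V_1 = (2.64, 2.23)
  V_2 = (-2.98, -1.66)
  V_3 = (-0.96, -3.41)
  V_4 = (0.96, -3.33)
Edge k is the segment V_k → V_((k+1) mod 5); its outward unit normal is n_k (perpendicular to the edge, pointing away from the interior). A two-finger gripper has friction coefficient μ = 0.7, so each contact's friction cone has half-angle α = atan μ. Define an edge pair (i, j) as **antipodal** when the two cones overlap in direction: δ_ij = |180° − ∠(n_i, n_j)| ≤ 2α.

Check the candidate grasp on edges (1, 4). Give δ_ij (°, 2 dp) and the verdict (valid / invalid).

α = atan 0.7 = 34.99°;  2α = 69.98°
edge 1: e_1 = (-5.62, -3.89);  n_1 = (-0.5691, +0.8222)
edge 4: e_4 = (+1.94, +1.73);  n_4 = (+0.6656, -0.7463)
∠(n_1, n_4) = 172.96°
δ = |180° − 172.96°| = 7.04°
7.04° ≤ 2α = 69.98°  →  valid

δ = 7.04°, valid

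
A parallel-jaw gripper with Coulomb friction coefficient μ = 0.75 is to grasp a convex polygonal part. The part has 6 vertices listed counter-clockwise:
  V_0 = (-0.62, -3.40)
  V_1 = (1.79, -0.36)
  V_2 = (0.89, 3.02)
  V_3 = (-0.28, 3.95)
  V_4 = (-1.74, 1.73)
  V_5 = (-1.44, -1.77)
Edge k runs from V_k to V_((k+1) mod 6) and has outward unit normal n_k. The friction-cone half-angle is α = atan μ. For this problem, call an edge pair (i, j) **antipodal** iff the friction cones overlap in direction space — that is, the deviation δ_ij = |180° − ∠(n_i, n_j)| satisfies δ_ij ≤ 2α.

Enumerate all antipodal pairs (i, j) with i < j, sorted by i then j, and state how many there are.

count = 8; pairs: (0,3), (0,4), (0,5), (1,3), (1,4), (1,5), (2,4), (2,5)

α = atan 0.75 = 36.87°;  2α = 73.74°
n_0 = (+0.7836, -0.6212)
n_1 = (+0.9663, +0.2573)
n_2 = (+0.6222, +0.7828)
n_3 = (-0.8355, +0.5495)
n_4 = (-0.9963, -0.0854)
n_5 = (-0.8933, -0.4494)
  (0,1): δ = 126.68°  ·
  (0,2): δ = 90.07°  ·
  (0,3): δ = 5.07°  ✓
  (0,4): δ = 43.31°  ✓
  (0,5): δ = 65.11°  ✓
  (1,2): δ = 143.39°  ·
  (1,3): δ = 48.24°  ✓
  (1,4): δ = 10.01°  ✓
  (1,5): δ = 11.80°  ✓
  (2,3): δ = 84.85°  ·
  (2,4): δ = 46.62°  ✓
  (2,5): δ = 24.81°  ✓
  (3,4): δ = 141.77°  ·
  (3,5): δ = 119.96°  ·
  (4,5): δ = 158.19°  ·
antipodal pairs: 8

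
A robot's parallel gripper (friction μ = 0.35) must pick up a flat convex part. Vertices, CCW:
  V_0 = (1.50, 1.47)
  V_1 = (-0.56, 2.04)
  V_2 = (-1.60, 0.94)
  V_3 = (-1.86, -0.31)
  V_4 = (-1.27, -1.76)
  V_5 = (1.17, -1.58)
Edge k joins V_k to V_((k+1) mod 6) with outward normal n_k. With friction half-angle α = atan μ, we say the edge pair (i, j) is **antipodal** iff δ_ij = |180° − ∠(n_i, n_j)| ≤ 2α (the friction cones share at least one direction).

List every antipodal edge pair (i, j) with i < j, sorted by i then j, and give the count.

count = 4; pairs: (0,4), (1,5), (2,5), (3,5)

α = atan 0.35 = 19.29°;  2α = 38.58°
n_0 = (+0.2667, +0.9638)
n_1 = (-0.7266, +0.6870)
n_2 = (-0.9790, +0.2036)
n_3 = (-0.9263, -0.3769)
n_4 = (+0.0736, -0.9973)
n_5 = (+0.9942, -0.1076)
  (0,1): δ = 117.93°  ·
  (0,2): δ = 86.28°  ·
  (0,3): δ = 52.39°  ·
  (0,4): δ = 19.69°  ✓
  (0,5): δ = 99.29°  ·
  (1,2): δ = 148.36°  ·
  (1,3): δ = 114.46°  ·
  (1,4): δ = 42.39°  ·
  (1,5): δ = 37.22°  ✓
  (2,3): δ = 146.11°  ·
  (2,4): δ = 74.03°  ·
  (2,5): δ = 5.57°  ✓
  (3,4): δ = 107.92°  ·
  (3,5): δ = 28.32°  ✓
  (4,5): δ = 100.39°  ·
antipodal pairs: 4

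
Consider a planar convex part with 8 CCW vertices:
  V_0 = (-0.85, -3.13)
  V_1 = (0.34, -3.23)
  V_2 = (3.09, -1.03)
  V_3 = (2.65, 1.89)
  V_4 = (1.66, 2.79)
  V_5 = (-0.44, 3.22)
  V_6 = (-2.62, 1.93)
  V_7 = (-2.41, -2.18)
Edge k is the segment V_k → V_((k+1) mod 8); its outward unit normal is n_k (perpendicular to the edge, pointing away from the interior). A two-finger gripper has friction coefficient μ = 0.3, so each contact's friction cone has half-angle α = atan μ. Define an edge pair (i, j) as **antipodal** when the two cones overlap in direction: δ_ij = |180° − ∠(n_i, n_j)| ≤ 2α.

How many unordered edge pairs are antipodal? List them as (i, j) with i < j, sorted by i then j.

α = atan 0.3 = 16.70°;  2α = 33.40°
n_0 = (-0.0837, -0.9965)
n_1 = (+0.6247, -0.7809)
n_2 = (+0.9888, +0.1490)
n_3 = (+0.6727, +0.7399)
n_4 = (+0.2006, +0.9797)
n_5 = (-0.5093, +0.8606)
n_6 = (-0.9987, -0.0510)
n_7 = (-0.5201, -0.8541)
  (0,1): δ = 136.54°  ·
  (0,2): δ = 76.63°  ·
  (0,3): δ = 37.47°  ·
  (0,4): δ = 6.77°  ✓
  (0,5): δ = 35.42°  ·
  (0,6): δ = 97.73°  ·
  (0,7): δ = 153.46°  ·
  (1,2): δ = 120.09°  ·
  (1,3): δ = 80.93°  ·
  (1,4): δ = 50.23°  ·
  (1,5): δ = 8.05°  ✓
  (1,6): δ = 54.27°  ·
  (1,7): δ = 110.00°  ·
  (2,3): δ = 140.84°  ·
  (2,4): δ = 110.14°  ·
  (2,5): δ = 67.95°  ·
  (2,6): δ = 5.64°  ✓
  (2,7): δ = 50.09°  ·
  (3,4): δ = 149.30°  ·
  (3,5): δ = 107.11°  ·
  (3,6): δ = 44.80°  ·
  (3,7): δ = 10.93°  ✓
  (4,5): δ = 137.81°  ·
  (4,6): δ = 75.50°  ·
  (4,7): δ = 19.77°  ✓
  (5,6): δ = 117.69°  ·
  (5,7): δ = 61.95°  ·
  (6,7): δ = 124.27°  ·
antipodal pairs: 5

count = 5; pairs: (0,4), (1,5), (2,6), (3,7), (4,7)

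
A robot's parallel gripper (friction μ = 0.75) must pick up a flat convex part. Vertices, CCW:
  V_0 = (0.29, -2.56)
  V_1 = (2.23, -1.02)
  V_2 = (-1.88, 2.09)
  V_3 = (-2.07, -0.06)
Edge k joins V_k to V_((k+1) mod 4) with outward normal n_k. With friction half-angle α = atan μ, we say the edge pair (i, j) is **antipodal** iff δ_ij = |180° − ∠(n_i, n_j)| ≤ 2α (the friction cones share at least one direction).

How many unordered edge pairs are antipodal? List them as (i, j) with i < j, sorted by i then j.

count = 3; pairs: (0,2), (1,2), (1,3)

α = atan 0.75 = 36.87°;  2α = 73.74°
n_0 = (+0.6217, -0.7832)
n_1 = (+0.6034, +0.7974)
n_2 = (-0.9961, +0.0880)
n_3 = (-0.7272, -0.6865)
  (0,1): δ = 75.56°  ·
  (0,2): δ = 46.51°  ✓
  (0,3): δ = 94.91°  ·
  (1,2): δ = 57.94°  ✓
  (1,3): δ = 9.54°  ✓
  (2,3): δ = 131.60°  ·
antipodal pairs: 3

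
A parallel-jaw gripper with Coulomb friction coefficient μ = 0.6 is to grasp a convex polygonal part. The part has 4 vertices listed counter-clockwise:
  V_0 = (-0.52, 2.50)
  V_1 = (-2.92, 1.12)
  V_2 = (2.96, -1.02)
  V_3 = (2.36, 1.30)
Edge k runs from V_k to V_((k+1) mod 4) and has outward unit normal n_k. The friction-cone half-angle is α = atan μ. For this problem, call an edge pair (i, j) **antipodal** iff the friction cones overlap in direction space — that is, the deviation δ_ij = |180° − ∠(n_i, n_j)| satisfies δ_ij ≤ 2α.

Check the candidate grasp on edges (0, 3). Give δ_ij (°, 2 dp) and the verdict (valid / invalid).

δ = 127.48°, invalid

α = atan 0.6 = 30.96°;  2α = 61.93°
edge 0: e_0 = (-2.40, -1.38);  n_0 = (-0.4985, +0.8669)
edge 3: e_3 = (-2.88, +1.20);  n_3 = (+0.3846, +0.9231)
∠(n_0, n_3) = 52.52°
δ = |180° − 52.52°| = 127.48°
127.48° > 2α = 61.93°  →  invalid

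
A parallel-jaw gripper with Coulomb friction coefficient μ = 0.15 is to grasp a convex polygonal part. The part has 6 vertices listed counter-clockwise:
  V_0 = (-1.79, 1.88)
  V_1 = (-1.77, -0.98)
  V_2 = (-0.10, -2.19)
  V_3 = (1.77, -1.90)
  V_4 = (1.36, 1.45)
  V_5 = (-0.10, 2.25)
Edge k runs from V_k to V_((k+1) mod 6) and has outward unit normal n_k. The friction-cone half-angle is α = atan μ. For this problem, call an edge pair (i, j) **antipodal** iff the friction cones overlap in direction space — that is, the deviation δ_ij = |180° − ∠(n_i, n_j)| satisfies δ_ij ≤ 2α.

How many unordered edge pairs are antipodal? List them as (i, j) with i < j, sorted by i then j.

α = atan 0.15 = 8.53°;  2α = 17.06°
n_0 = (-1.0000, -0.0070)
n_1 = (-0.5867, -0.8098)
n_2 = (+0.1532, -0.9882)
n_3 = (+0.9926, +0.1215)
n_4 = (+0.4805, +0.8770)
n_5 = (-0.2139, +0.9769)
  (0,1): δ = 126.33°  ·
  (0,2): δ = 81.59°  ·
  (0,3): δ = 6.58°  ✓
  (0,4): δ = 60.88°  ·
  (0,5): δ = 101.95°  ·
  (1,2): δ = 135.26°  ·
  (1,3): δ = 47.10°  ·
  (1,4): δ = 7.20°  ✓
  (1,5): δ = 48.27°  ·
  (2,3): δ = 91.84°  ·
  (2,4): δ = 37.54°  ·
  (2,5): δ = 3.53°  ✓
  (3,4): δ = 125.70°  ·
  (3,5): δ = 84.63°  ·
  (4,5): δ = 138.93°  ·
antipodal pairs: 3

count = 3; pairs: (0,3), (1,4), (2,5)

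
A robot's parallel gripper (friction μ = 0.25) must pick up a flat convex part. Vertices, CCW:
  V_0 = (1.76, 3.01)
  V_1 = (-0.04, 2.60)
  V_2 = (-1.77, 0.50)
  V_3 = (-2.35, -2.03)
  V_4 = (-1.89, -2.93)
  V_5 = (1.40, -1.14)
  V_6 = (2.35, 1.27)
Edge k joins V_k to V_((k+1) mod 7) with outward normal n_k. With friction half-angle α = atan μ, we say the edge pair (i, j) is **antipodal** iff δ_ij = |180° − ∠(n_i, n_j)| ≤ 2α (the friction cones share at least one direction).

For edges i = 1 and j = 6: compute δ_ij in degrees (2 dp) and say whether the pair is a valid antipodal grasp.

δ = 58.21°, invalid

α = atan 0.25 = 14.04°;  2α = 28.07°
edge 1: e_1 = (-1.73, -2.10);  n_1 = (-0.7718, +0.6358)
edge 6: e_6 = (-0.59, +1.74);  n_6 = (+0.9470, +0.3211)
∠(n_1, n_6) = 121.79°
δ = |180° − 121.79°| = 58.21°
58.21° > 2α = 28.07°  →  invalid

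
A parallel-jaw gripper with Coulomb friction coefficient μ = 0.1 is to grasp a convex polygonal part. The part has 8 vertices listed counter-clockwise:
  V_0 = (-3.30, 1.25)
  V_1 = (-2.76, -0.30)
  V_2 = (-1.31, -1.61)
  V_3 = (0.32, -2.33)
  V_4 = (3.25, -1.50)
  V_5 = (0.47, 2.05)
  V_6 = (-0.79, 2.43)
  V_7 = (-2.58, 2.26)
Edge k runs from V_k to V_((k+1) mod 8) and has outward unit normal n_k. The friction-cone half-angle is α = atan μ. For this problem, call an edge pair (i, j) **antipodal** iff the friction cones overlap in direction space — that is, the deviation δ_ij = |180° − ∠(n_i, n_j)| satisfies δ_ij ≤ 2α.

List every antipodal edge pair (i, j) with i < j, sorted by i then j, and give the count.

count = 3; pairs: (1,4), (2,5), (3,6)

α = atan 0.1 = 5.71°;  2α = 11.42°
n_0 = (-0.9443, -0.3290)
n_1 = (-0.6704, -0.7420)
n_2 = (-0.4041, -0.9147)
n_3 = (+0.2726, -0.9621)
n_4 = (+0.7873, +0.6165)
n_5 = (+0.2887, +0.9574)
n_6 = (-0.0945, +0.9955)
n_7 = (-0.8143, +0.5805)
  (0,1): δ = 151.30°  ·
  (0,2): δ = 133.04°  ·
  (0,3): δ = 93.39°  ·
  (0,4): δ = 18.86°  ·
  (0,5): δ = 54.01°  ·
  (0,6): δ = 76.22°  ·
  (0,7): δ = 125.31°  ·
  (1,2): δ = 161.74°  ·
  (1,3): δ = 122.09°  ·
  (1,4): δ = 9.84°  ✓
  (1,5): δ = 25.31°  ·
  (1,6): δ = 47.52°  ·
  (1,7): δ = 96.61°  ·
  (2,3): δ = 140.35°  ·
  (2,4): δ = 28.10°  ·
  (2,5): δ = 7.05°  ✓
  (2,6): δ = 29.26°  ·
  (2,7): δ = 78.35°  ·
  (3,4): δ = 67.75°  ·
  (3,5): δ = 32.60°  ·
  (3,6): δ = 10.39°  ✓
  (3,7): δ = 38.70°  ·
  (4,5): δ = 144.85°  ·
  (4,6): δ = 122.64°  ·
  (4,7): δ = 73.55°  ·
  (5,6): δ = 157.79°  ·
  (5,7): δ = 108.70°  ·
  (6,7): δ = 130.91°  ·
antipodal pairs: 3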